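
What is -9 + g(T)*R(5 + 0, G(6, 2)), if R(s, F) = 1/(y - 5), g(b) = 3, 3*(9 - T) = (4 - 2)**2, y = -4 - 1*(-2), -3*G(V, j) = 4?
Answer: -66/7 ≈ -9.4286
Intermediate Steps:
G(V, j) = -4/3 (G(V, j) = -1/3*4 = -4/3)
y = -2 (y = -4 + 2 = -2)
T = 23/3 (T = 9 - (4 - 2)**2/3 = 9 - 1/3*2**2 = 9 - 1/3*4 = 9 - 4/3 = 23/3 ≈ 7.6667)
R(s, F) = -1/7 (R(s, F) = 1/(-2 - 5) = 1/(-7) = -1/7)
-9 + g(T)*R(5 + 0, G(6, 2)) = -9 + 3*(-1/7) = -9 - 3/7 = -66/7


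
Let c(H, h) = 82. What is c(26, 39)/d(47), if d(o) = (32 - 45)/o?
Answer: -3854/13 ≈ -296.46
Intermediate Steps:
d(o) = -13/o
c(26, 39)/d(47) = 82/((-13/47)) = 82/((-13*1/47)) = 82/(-13/47) = 82*(-47/13) = -3854/13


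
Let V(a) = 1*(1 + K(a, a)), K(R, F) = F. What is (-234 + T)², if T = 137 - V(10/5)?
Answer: 10000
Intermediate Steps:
V(a) = 1 + a (V(a) = 1*(1 + a) = 1 + a)
T = 134 (T = 137 - (1 + 10/5) = 137 - (1 + 10*(⅕)) = 137 - (1 + 2) = 137 - 1*3 = 137 - 3 = 134)
(-234 + T)² = (-234 + 134)² = (-100)² = 10000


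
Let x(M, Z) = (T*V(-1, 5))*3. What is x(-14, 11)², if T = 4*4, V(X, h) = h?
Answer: 57600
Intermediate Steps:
T = 16
x(M, Z) = 240 (x(M, Z) = (16*5)*3 = 80*3 = 240)
x(-14, 11)² = 240² = 57600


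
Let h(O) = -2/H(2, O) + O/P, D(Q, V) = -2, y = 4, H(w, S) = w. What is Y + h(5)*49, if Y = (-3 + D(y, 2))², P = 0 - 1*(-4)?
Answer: 149/4 ≈ 37.250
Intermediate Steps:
P = 4 (P = 0 + 4 = 4)
Y = 25 (Y = (-3 - 2)² = (-5)² = 25)
h(O) = -1 + O/4 (h(O) = -2/2 + O/4 = -2*½ + O*(¼) = -1 + O/4)
Y + h(5)*49 = 25 + (-1 + (¼)*5)*49 = 25 + (-1 + 5/4)*49 = 25 + (¼)*49 = 25 + 49/4 = 149/4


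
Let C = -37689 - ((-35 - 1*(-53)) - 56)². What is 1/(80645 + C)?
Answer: 1/41512 ≈ 2.4089e-5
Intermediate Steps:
C = -39133 (C = -37689 - ((-35 + 53) - 56)² = -37689 - (18 - 56)² = -37689 - 1*(-38)² = -37689 - 1*1444 = -37689 - 1444 = -39133)
1/(80645 + C) = 1/(80645 - 39133) = 1/41512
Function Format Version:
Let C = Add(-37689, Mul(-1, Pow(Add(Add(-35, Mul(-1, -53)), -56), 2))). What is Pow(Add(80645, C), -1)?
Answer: Rational(1, 41512) ≈ 2.4089e-5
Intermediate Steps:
C = -39133 (C = Add(-37689, Mul(-1, Pow(Add(Add(-35, 53), -56), 2))) = Add(-37689, Mul(-1, Pow(Add(18, -56), 2))) = Add(-37689, Mul(-1, Pow(-38, 2))) = Add(-37689, Mul(-1, 1444)) = Add(-37689, -1444) = -39133)
Pow(Add(80645, C), -1) = Pow(Add(80645, -39133), -1) = Pow(41512, -1) = Rational(1, 41512)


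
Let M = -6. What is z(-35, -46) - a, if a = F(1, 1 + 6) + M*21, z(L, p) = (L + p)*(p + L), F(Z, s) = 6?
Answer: 6681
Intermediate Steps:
z(L, p) = (L + p)² (z(L, p) = (L + p)*(L + p) = (L + p)²)
a = -120 (a = 6 - 6*21 = 6 - 126 = -120)
z(-35, -46) - a = (-35 - 46)² - 1*(-120) = (-81)² + 120 = 6561 + 120 = 6681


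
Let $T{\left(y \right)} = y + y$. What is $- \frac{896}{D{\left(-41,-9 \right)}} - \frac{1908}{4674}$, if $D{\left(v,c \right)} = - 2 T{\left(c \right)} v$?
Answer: $\frac{34}{171} \approx 0.19883$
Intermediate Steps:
$T{\left(y \right)} = 2 y$
$D{\left(v,c \right)} = - 4 c v$ ($D{\left(v,c \right)} = - 2 \cdot 2 c v = - 4 c v$)
$- \frac{896}{D{\left(-41,-9 \right)}} - \frac{1908}{4674} = - \frac{896}{\left(-4\right) \left(-9\right) \left(-41\right)} - \frac{1908}{4674} = - \frac{896}{-1476} - \frac{318}{779} = \left(-896\right) \left(- \frac{1}{1476}\right) - \frac{318}{779} = \frac{224}{369} - \frac{318}{779} = \frac{34}{171}$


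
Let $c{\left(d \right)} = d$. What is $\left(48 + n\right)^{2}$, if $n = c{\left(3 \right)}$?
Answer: $2601$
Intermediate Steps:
$n = 3$
$\left(48 + n\right)^{2} = \left(48 + 3\right)^{2} = 51^{2} = 2601$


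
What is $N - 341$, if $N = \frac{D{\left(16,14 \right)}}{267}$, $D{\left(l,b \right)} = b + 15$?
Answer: $- \frac{91018}{267} \approx -340.89$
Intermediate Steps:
$D{\left(l,b \right)} = 15 + b$
$N = \frac{29}{267}$ ($N = \frac{15 + 14}{267} = 29 \cdot \frac{1}{267} = \frac{29}{267} \approx 0.10861$)
$N - 341 = \frac{29}{267} - 341 = - \frac{91018}{267}$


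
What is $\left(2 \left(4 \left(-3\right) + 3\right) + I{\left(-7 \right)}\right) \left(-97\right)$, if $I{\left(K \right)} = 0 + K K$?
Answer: $-3007$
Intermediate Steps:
$I{\left(K \right)} = K^{2}$ ($I{\left(K \right)} = 0 + K^{2} = K^{2}$)
$\left(2 \left(4 \left(-3\right) + 3\right) + I{\left(-7 \right)}\right) \left(-97\right) = \left(2 \left(4 \left(-3\right) + 3\right) + \left(-7\right)^{2}\right) \left(-97\right) = \left(2 \left(-12 + 3\right) + 49\right) \left(-97\right) = \left(2 \left(-9\right) + 49\right) \left(-97\right) = \left(-18 + 49\right) \left(-97\right) = 31 \left(-97\right) = -3007$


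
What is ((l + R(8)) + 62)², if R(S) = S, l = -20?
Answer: 2500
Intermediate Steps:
((l + R(8)) + 62)² = ((-20 + 8) + 62)² = (-12 + 62)² = 50² = 2500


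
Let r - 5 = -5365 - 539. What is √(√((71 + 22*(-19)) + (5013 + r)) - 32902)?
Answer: √(-32902 + 3*I*√137) ≈ 0.0968 + 181.39*I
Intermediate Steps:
r = -5899 (r = 5 + (-5365 - 539) = 5 - 5904 = -5899)
√(√((71 + 22*(-19)) + (5013 + r)) - 32902) = √(√((71 + 22*(-19)) + (5013 - 5899)) - 32902) = √(√((71 - 418) - 886) - 32902) = √(√(-347 - 886) - 32902) = √(√(-1233) - 32902) = √(3*I*√137 - 32902) = √(-32902 + 3*I*√137)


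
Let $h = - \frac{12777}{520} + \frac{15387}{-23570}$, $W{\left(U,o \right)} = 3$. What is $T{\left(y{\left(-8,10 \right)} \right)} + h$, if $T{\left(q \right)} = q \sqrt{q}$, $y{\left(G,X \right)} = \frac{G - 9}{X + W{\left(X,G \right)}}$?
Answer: $- \frac{30915513}{1225640} - \frac{17 i \sqrt{221}}{169} \approx -25.224 - 1.4954 i$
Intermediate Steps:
$y{\left(G,X \right)} = \frac{-9 + G}{3 + X}$ ($y{\left(G,X \right)} = \frac{G - 9}{X + 3} = \frac{-9 + G}{3 + X}$)
$T{\left(q \right)} = q^{\frac{3}{2}}$
$h = - \frac{30915513}{1225640}$ ($h = \left(-12777\right) \frac{1}{520} + 15387 \left(- \frac{1}{23570}\right) = - \frac{12777}{520} - \frac{15387}{23570} = - \frac{30915513}{1225640} \approx -25.224$)
$T{\left(y{\left(-8,10 \right)} \right)} + h = \left(\frac{-9 - 8}{3 + 10}\right)^{\frac{3}{2}} - \frac{30915513}{1225640} = \left(\frac{1}{13} \left(-17\right)\right)^{\frac{3}{2}} - \frac{30915513}{1225640} = \left(- \frac{17}{13}\right)^{\frac{3}{2}} - \frac{30915513}{1225640} = - \frac{17 i \sqrt{221}}{169} - \frac{30915513}{1225640} = - \frac{30915513}{1225640} - \frac{17 i \sqrt{221}}{169}$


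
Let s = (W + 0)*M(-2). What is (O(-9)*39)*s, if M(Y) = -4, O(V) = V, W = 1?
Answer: 1404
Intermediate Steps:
s = -4 (s = (1 + 0)*(-4) = 1*(-4) = -4)
(O(-9)*39)*s = -9*39*(-4) = -351*(-4) = 1404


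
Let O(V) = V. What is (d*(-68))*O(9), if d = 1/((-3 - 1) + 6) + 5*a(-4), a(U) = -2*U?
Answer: -24786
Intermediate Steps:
d = 81/2 (d = 1/((-3 - 1) + 6) + 5*(-2*(-4)) = 1/(-4 + 6) + 5*8 = 1/2 + 40 = 81/2 ≈ 40.500)
(d*(-68))*O(9) = ((81/2)*(-68))*9 = -2754*9 = -24786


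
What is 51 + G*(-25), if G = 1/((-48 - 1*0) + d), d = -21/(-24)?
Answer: 19427/377 ≈ 51.531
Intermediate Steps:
d = 7/8 (d = -21*(-1/24) = 7/8 ≈ 0.87500)
G = -8/377 (G = 1/((-48 - 1*0) + 7/8) = 1/((-48 + 0) + 7/8) = 1/(-48 + 7/8) = 1/(-377/8) = -8/377 ≈ -0.021220)
51 + G*(-25) = 51 - 8/377*(-25) = 51 + 200/377 = 19427/377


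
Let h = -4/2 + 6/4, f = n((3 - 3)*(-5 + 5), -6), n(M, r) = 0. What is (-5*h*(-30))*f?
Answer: 0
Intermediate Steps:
f = 0
h = -½ (h = -4*½ + 6*(¼) = -2 + 3/2 = -½ ≈ -0.50000)
(-5*h*(-30))*f = (-5*(-½)*(-30))*0 = ((5/2)*(-30))*0 = -75*0 = 0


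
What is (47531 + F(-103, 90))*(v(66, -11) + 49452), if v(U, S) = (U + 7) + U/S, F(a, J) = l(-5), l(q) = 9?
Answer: 2354133260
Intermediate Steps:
F(a, J) = 9
v(U, S) = 7 + U + U/S (v(U, S) = (7 + U) + U/S = 7 + U + U/S)
(47531 + F(-103, 90))*(v(66, -11) + 49452) = (47531 + 9)*((7 + 66 + 66/(-11)) + 49452) = 47540*((7 + 66 + 66*(-1/11)) + 49452) = 47540*((7 + 66 - 6) + 49452) = 47540*(67 + 49452) = 47540*49519 = 2354133260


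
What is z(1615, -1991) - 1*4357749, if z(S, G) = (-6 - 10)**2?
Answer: -4357493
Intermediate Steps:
z(S, G) = 256 (z(S, G) = (-16)**2 = 256)
z(1615, -1991) - 1*4357749 = 256 - 1*4357749 = 256 - 4357749 = -4357493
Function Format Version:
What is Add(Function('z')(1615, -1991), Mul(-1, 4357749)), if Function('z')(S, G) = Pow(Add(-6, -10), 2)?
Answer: -4357493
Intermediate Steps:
Function('z')(S, G) = 256 (Function('z')(S, G) = Pow(-16, 2) = 256)
Add(Function('z')(1615, -1991), Mul(-1, 4357749)) = Add(256, Mul(-1, 4357749)) = Add(256, -4357749) = -4357493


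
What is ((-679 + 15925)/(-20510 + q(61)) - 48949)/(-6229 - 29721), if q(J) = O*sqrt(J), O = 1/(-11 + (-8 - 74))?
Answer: 178093322790697751/130796496913962050 - 708939*sqrt(61)/65398248456981025 ≈ 1.3616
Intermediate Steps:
O = -1/93 (O = 1/(-11 - 82) = 1/(-93) = -1/93 ≈ -0.010753)
q(J) = -sqrt(J)/93
((-679 + 15925)/(-20510 + q(61)) - 48949)/(-6229 - 29721) = ((-679 + 15925)/(-20510 - sqrt(61)/93) - 48949)/(-6229 - 29721) = (15246/(-20510 - sqrt(61)/93) - 48949)/(-35950) = (-48949 + 15246/(-20510 - sqrt(61)/93))*(-1/35950) = 48949/35950 - 7623/(17975*(-20510 - sqrt(61)/93))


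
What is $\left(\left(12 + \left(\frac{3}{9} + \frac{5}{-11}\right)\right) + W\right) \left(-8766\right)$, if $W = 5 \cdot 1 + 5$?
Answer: $- \frac{2109684}{11} \approx -1.9179 \cdot 10^{5}$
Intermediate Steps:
$W = 10$ ($W = 5 + 5 = 10$)
$\left(\left(12 + \left(\frac{3}{9} + \frac{5}{-11}\right)\right) + W\right) \left(-8766\right) = \left(\left(12 + \left(\frac{3}{9} + \frac{5}{-11}\right)\right) + 10\right) \left(-8766\right) = \left(\left(12 + \left(3 \cdot \frac{1}{9} + 5 \left(- \frac{1}{11}\right)\right)\right) + 10\right) \left(-8766\right) = \left(\left(12 + \left(\frac{1}{3} - \frac{5}{11}\right)\right) + 10\right) \left(-8766\right) = \left(\left(12 - \frac{4}{33}\right) + 10\right) \left(-8766\right) = \left(\frac{392}{33} + 10\right) \left(-8766\right) = \frac{722}{33} \left(-8766\right) = - \frac{2109684}{11}$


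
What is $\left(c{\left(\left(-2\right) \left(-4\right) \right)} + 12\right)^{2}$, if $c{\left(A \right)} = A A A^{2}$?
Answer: $16875664$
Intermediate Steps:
$c{\left(A \right)} = A^{4}$ ($c{\left(A \right)} = A^{2} A^{2} = A^{4}$)
$\left(c{\left(\left(-2\right) \left(-4\right) \right)} + 12\right)^{2} = \left(\left(\left(-2\right) \left(-4\right)\right)^{4} + 12\right)^{2} = \left(8^{4} + 12\right)^{2} = \left(4096 + 12\right)^{2} = 4108^{2} = 16875664$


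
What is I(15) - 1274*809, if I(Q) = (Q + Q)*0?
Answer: -1030666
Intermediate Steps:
I(Q) = 0 (I(Q) = (2*Q)*0 = 0)
I(15) - 1274*809 = 0 - 1274*809 = 0 - 1030666 = -1030666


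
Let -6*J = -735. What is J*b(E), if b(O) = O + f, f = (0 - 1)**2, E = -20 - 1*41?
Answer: -7350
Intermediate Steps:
E = -61 (E = -20 - 41 = -61)
f = 1 (f = (-1)**2 = 1)
b(O) = 1 + O (b(O) = O + 1 = 1 + O)
J = 245/2 (J = -1/6*(-735) = 245/2 ≈ 122.50)
J*b(E) = 245*(1 - 61)/2 = (245/2)*(-60) = -7350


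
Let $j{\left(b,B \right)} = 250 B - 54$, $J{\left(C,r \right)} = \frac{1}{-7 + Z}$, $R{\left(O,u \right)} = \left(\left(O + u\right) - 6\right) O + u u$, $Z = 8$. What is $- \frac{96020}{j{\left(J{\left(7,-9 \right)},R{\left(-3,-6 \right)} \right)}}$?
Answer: $- \frac{24005}{5049} \approx -4.7544$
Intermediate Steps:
$R{\left(O,u \right)} = u^{2} + O \left(-6 + O + u\right)$ ($R{\left(O,u \right)} = \left(-6 + O + u\right) O + u^{2} = O \left(-6 + O + u\right) + u^{2} = u^{2} + O \left(-6 + O + u\right)$)
$J{\left(C,r \right)} = 1$ ($J{\left(C,r \right)} = \frac{1}{-7 + 8} = 1^{-1} = 1$)
$j{\left(b,B \right)} = -54 + 250 B$
$- \frac{96020}{j{\left(J{\left(7,-9 \right)},R{\left(-3,-6 \right)} \right)}} = - \frac{96020}{-54 + 250 \left(\left(-3\right)^{2} + \left(-6\right)^{2} - -18 - -18\right)} = - \frac{96020}{-54 + 250 \left(9 + 36 + 18 + 18\right)} = - \frac{96020}{-54 + 250 \cdot 81} = - \frac{96020}{-54 + 20250} = - \frac{96020}{20196} = \left(-96020\right) \frac{1}{20196} = - \frac{24005}{5049}$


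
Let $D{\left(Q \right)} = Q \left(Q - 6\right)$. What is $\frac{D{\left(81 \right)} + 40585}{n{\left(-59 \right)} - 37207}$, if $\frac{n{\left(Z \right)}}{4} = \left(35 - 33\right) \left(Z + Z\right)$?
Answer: $- \frac{46660}{38151} \approx -1.223$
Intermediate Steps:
$D{\left(Q \right)} = Q \left(-6 + Q\right)$
$n{\left(Z \right)} = 16 Z$ ($n{\left(Z \right)} = 4 \left(35 - 33\right) \left(Z + Z\right) = 4 \cdot 2 \cdot 2 Z = 4 \cdot 4 Z = 16 Z$)
$\frac{D{\left(81 \right)} + 40585}{n{\left(-59 \right)} - 37207} = \frac{81 \left(-6 + 81\right) + 40585}{16 \left(-59\right) - 37207} = \frac{81 \cdot 75 + 40585}{-944 - 37207} = \frac{6075 + 40585}{-38151} = 46660 \left(- \frac{1}{38151}\right) = - \frac{46660}{38151}$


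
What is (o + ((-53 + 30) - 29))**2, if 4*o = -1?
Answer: 43681/16 ≈ 2730.1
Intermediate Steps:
o = -1/4 (o = (1/4)*(-1) = -1/4 ≈ -0.25000)
(o + ((-53 + 30) - 29))**2 = (-1/4 + ((-53 + 30) - 29))**2 = (-1/4 + (-23 - 29))**2 = (-1/4 - 52)**2 = (-209/4)**2 = 43681/16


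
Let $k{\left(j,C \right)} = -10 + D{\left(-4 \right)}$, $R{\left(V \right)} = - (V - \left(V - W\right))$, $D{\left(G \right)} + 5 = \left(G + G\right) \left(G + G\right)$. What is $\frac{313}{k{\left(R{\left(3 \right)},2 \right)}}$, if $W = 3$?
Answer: $\frac{313}{49} \approx 6.3878$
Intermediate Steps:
$D{\left(G \right)} = -5 + 4 G^{2}$ ($D{\left(G \right)} = -5 + \left(G + G\right) \left(G + G\right) = -5 + 2 G 2 G = -5 + 4 G^{2}$)
$R{\left(V \right)} = -3$ ($R{\left(V \right)} = - (V - \left(-3 + V\right)) = \left(-1\right) 3 = -3$)
$k{\left(j,C \right)} = 49$ ($k{\left(j,C \right)} = -10 - \left(5 - 4 \left(-4\right)^{2}\right) = -10 + \left(-5 + 4 \cdot 16\right) = -10 + \left(-5 + 64\right) = -10 + 59 = 49$)
$\frac{313}{k{\left(R{\left(3 \right)},2 \right)}} = \frac{313}{49}$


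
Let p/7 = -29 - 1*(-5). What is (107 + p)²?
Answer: 3721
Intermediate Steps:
p = -168 (p = 7*(-29 - 1*(-5)) = 7*(-29 + 5) = 7*(-24) = -168)
(107 + p)² = (107 - 168)² = (-61)² = 3721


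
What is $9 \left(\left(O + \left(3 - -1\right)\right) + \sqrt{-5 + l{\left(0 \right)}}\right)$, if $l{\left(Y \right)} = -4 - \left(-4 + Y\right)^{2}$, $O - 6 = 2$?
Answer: $108 + 45 i \approx 108.0 + 45.0 i$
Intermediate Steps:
$O = 8$ ($O = 6 + 2 = 8$)
$9 \left(\left(O + \left(3 - -1\right)\right) + \sqrt{-5 + l{\left(0 \right)}}\right) = 9 \left(\left(8 + \left(3 - -1\right)\right) + \sqrt{-5 - \left(4 + \left(-4 + 0\right)^{2}\right)}\right) = 9 \left(\left(8 + \left(3 + 1\right)\right) + \sqrt{-5 - 20}\right) = 9 \left(\left(8 + 4\right) + \sqrt{-5 - 20}\right) = 9 \left(12 + \sqrt{-5 - 20}\right) = 9 \left(12 + \sqrt{-25}\right) = 9 \left(12 + 5 i\right) = 108 + 45 i$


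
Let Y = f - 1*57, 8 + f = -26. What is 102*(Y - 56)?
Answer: -14994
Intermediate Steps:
f = -34 (f = -8 - 26 = -34)
Y = -91 (Y = -34 - 1*57 = -34 - 57 = -91)
102*(Y - 56) = 102*(-91 - 56) = 102*(-147) = -14994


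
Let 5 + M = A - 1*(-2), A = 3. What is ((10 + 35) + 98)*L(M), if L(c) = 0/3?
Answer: 0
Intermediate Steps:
M = 0 (M = -5 + (3 - 1*(-2)) = -5 + (3 + 2) = -5 + 5 = 0)
L(c) = 0 (L(c) = 0*(⅓) = 0)
((10 + 35) + 98)*L(M) = ((10 + 35) + 98)*0 = (45 + 98)*0 = 143*0 = 0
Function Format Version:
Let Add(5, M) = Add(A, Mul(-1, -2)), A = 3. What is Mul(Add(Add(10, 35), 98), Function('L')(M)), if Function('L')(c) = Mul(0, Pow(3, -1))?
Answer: 0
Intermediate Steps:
M = 0 (M = Add(-5, Add(3, Mul(-1, -2))) = Add(-5, Add(3, 2)) = Add(-5, 5) = 0)
Function('L')(c) = 0 (Function('L')(c) = Mul(0, Rational(1, 3)) = 0)
Mul(Add(Add(10, 35), 98), Function('L')(M)) = Mul(Add(Add(10, 35), 98), 0) = Mul(Add(45, 98), 0) = Mul(143, 0) = 0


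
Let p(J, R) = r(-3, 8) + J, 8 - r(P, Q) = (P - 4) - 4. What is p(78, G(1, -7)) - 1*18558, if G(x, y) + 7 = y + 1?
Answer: -18461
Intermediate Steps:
r(P, Q) = 16 - P (r(P, Q) = 8 - ((P - 4) - 4) = 8 - ((-4 + P) - 4) = 8 - (-8 + P) = 8 + (8 - P) = 16 - P)
G(x, y) = -6 + y (G(x, y) = -7 + (y + 1) = -7 + (1 + y) = -6 + y)
p(J, R) = 19 + J (p(J, R) = (16 - 1*(-3)) + J = (16 + 3) + J = 19 + J)
p(78, G(1, -7)) - 1*18558 = (19 + 78) - 1*18558 = 97 - 18558 = -18461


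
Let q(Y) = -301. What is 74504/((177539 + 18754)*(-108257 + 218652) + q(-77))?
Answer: 37252/10834882717 ≈ 3.4382e-6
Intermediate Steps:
74504/((177539 + 18754)*(-108257 + 218652) + q(-77)) = 74504/((177539 + 18754)*(-108257 + 218652) - 301) = 74504/(196293*110395 - 301) = 74504/(21669765735 - 301) = 74504/21669765434 = 74504*(1/21669765434) = 37252/10834882717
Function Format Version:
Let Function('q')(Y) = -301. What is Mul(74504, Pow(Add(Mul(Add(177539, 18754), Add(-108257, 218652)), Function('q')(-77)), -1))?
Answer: Rational(37252, 10834882717) ≈ 3.4382e-6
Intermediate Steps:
Mul(74504, Pow(Add(Mul(Add(177539, 18754), Add(-108257, 218652)), Function('q')(-77)), -1)) = Mul(74504, Pow(Add(Mul(Add(177539, 18754), Add(-108257, 218652)), -301), -1)) = Mul(74504, Pow(Add(Mul(196293, 110395), -301), -1)) = Mul(74504, Pow(Add(21669765735, -301), -1)) = Mul(74504, Pow(21669765434, -1)) = Mul(74504, Rational(1, 21669765434)) = Rational(37252, 10834882717)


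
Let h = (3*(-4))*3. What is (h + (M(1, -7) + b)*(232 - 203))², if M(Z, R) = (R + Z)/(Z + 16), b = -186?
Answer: 8553290256/289 ≈ 2.9596e+7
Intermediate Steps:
M(Z, R) = (R + Z)/(16 + Z)
h = -36 (h = -12*3 = -36)
(h + (M(1, -7) + b)*(232 - 203))² = (-36 + ((-7 + 1)/(16 + 1) - 186)*(232 - 203))² = (-36 + (-6/17 - 186)*29)² = (-36 - 3168/17*29)² = (-36 - 91872/17)² = (-92484/17)² = 8553290256/289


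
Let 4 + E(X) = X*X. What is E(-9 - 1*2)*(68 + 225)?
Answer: 34281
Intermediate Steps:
E(X) = -4 + X² (E(X) = -4 + X*X = -4 + X²)
E(-9 - 1*2)*(68 + 225) = (-4 + (-9 - 1*2)²)*(68 + 225) = (-4 + (-9 - 2)²)*293 = (-4 + (-11)²)*293 = (-4 + 121)*293 = 117*293 = 34281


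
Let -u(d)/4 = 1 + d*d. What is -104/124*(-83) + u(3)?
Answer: 918/31 ≈ 29.613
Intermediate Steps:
u(d) = -4 - 4*d² (u(d) = -4*(1 + d*d) = -4*(1 + d²) = -4 - 4*d²)
-104/124*(-83) + u(3) = -104/124*(-83) + (-4 - 4*3²) = -104*1/124*(-83) + (-4 - 4*9) = -26/31*(-83) + (-4 - 36) = 2158/31 - 40 = 918/31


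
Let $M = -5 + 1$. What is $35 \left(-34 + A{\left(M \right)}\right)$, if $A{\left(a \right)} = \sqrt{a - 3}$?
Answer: $-1190 + 35 i \sqrt{7} \approx -1190.0 + 92.601 i$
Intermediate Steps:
$M = -4$
$A{\left(a \right)} = \sqrt{-3 + a}$
$35 \left(-34 + A{\left(M \right)}\right) = 35 \left(-34 + \sqrt{-3 - 4}\right) = 35 \left(-34 + \sqrt{-7}\right) = 35 \left(-34 + i \sqrt{7}\right) = -1190 + 35 i \sqrt{7}$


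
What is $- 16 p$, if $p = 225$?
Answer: $-3600$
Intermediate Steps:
$- 16 p = \left(-16\right) 225 = -3600$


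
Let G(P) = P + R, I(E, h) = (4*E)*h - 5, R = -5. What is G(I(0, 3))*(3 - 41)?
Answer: 380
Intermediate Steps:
I(E, h) = -5 + 4*E*h (I(E, h) = 4*E*h - 5 = -5 + 4*E*h)
G(P) = -5 + P (G(P) = P - 5 = -5 + P)
G(I(0, 3))*(3 - 41) = (-5 + (-5 + 4*0*3))*(3 - 41) = (-5 + (-5 + 0))*(-38) = (-5 - 5)*(-38) = -10*(-38) = 380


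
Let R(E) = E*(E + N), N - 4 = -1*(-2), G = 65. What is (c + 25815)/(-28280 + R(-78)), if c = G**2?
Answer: -3755/2833 ≈ -1.3255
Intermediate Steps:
N = 6 (N = 4 - 1*(-2) = 4 + 2 = 6)
c = 4225 (c = 65**2 = 4225)
R(E) = E*(6 + E) (R(E) = E*(E + 6) = E*(6 + E))
(c + 25815)/(-28280 + R(-78)) = (4225 + 25815)/(-28280 - 78*(6 - 78)) = 30040/(-28280 - 78*(-72)) = 30040/(-28280 + 5616) = 30040/(-22664) = 30040*(-1/22664) = -3755/2833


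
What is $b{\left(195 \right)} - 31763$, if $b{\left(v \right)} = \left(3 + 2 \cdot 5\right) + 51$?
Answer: $-31699$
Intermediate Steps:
$b{\left(v \right)} = 64$ ($b{\left(v \right)} = \left(3 + 10\right) + 51 = 13 + 51 = 64$)
$b{\left(195 \right)} - 31763 = 64 - 31763 = -31699$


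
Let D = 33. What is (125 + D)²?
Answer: 24964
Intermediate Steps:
(125 + D)² = (125 + 33)² = 158² = 24964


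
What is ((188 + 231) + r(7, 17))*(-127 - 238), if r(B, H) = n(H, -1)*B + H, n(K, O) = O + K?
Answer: -200020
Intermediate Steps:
n(K, O) = K + O
r(B, H) = H + B*(-1 + H) (r(B, H) = (H - 1)*B + H = (-1 + H)*B + H = B*(-1 + H) + H = H + B*(-1 + H))
((188 + 231) + r(7, 17))*(-127 - 238) = ((188 + 231) + (17 + 7*(-1 + 17)))*(-127 - 238) = (419 + (17 + 7*16))*(-365) = (419 + (17 + 112))*(-365) = (419 + 129)*(-365) = 548*(-365) = -200020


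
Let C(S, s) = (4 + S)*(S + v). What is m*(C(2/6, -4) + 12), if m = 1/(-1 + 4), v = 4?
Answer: 277/27 ≈ 10.259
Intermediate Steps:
C(S, s) = (4 + S)² (C(S, s) = (4 + S)*(S + 4) = (4 + S)*(4 + S) = (4 + S)²)
m = ⅓ (m = 1/3 = ⅓ ≈ 0.33333)
m*(C(2/6, -4) + 12) = ((16 + (2/6)² + 8*(2/6)) + 12)/3 = ((16 + (2*(⅙))² + 8*(2*(⅙))) + 12)/3 = ((16 + (⅓)² + 8*(⅓)) + 12)/3 = ((16 + ⅑ + 8/3) + 12)/3 = (169/9 + 12)/3 = (⅓)*(277/9) = 277/27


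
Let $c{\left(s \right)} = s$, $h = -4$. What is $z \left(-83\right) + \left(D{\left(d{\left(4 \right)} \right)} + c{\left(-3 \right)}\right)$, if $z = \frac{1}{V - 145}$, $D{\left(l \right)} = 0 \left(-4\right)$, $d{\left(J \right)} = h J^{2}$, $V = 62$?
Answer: $-2$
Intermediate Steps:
$d{\left(J \right)} = - 4 J^{2}$
$D{\left(l \right)} = 0$
$z = - \frac{1}{83}$ ($z = \frac{1}{62 - 145} = \frac{1}{-83} = - \frac{1}{83} \approx -0.012048$)
$z \left(-83\right) + \left(D{\left(d{\left(4 \right)} \right)} + c{\left(-3 \right)}\right) = \left(- \frac{1}{83}\right) \left(-83\right) + \left(0 - 3\right) = 1 - 3 = -2$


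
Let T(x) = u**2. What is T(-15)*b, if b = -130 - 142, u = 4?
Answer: -4352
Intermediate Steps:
T(x) = 16 (T(x) = 4**2 = 16)
b = -272
T(-15)*b = 16*(-272) = -4352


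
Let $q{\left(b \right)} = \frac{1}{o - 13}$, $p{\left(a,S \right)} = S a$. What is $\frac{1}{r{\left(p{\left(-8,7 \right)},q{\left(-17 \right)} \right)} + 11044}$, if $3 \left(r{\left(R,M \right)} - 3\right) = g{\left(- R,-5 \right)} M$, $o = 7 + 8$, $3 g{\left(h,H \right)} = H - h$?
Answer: $\frac{18}{198785} \approx 9.055 \cdot 10^{-5}$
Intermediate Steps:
$g{\left(h,H \right)} = - \frac{h}{3} + \frac{H}{3}$ ($g{\left(h,H \right)} = \frac{H - h}{3} = - \frac{h}{3} + \frac{H}{3}$)
$o = 15$
$q{\left(b \right)} = \frac{1}{2}$ ($q{\left(b \right)} = \frac{1}{15 - 13} = \frac{1}{2}$)
$r{\left(R,M \right)} = 3 + \frac{M \left(- \frac{5}{3} + \frac{R}{3}\right)}{3}$ ($r{\left(R,M \right)} = 3 + \frac{\left(- \frac{\left(-1\right) R}{3} + \frac{1}{3} \left(-5\right)\right) M}{3} = 3 + \frac{\left(\frac{R}{3} - \frac{5}{3}\right) M}{3} = 3 + \frac{\left(- \frac{5}{3} + \frac{R}{3}\right) M}{3} = 3 + \frac{M \left(- \frac{5}{3} + \frac{R}{3}\right)}{3}$)
$\frac{1}{r{\left(p{\left(-8,7 \right)},q{\left(-17 \right)} \right)} + 11044} = \frac{1}{\left(3 + \frac{1}{9} \cdot \frac{1}{2} \left(-5 + 7 \left(-8\right)\right)\right) + 11044} = \frac{1}{\left(3 + \frac{1}{9} \cdot \frac{1}{2} \left(-5 - 56\right)\right) + 11044} = \frac{1}{\left(3 + \frac{1}{9} \cdot \frac{1}{2} \left(-61\right)\right) + 11044} = \frac{1}{\left(3 - \frac{61}{18}\right) + 11044} = \frac{1}{- \frac{7}{18} + 11044} = \frac{1}{\frac{198785}{18}} = \frac{18}{198785}$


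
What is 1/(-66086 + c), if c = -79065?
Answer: -1/145151 ≈ -6.8894e-6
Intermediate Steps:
1/(-66086 + c) = 1/(-66086 - 79065) = 1/(-145151) = -1/145151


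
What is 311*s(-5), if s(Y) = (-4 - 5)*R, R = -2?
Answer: 5598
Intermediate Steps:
s(Y) = 18 (s(Y) = (-4 - 5)*(-2) = -9*(-2) = 18)
311*s(-5) = 311*18 = 5598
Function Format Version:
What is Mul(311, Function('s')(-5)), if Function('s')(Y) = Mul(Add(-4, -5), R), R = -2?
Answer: 5598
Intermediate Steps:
Function('s')(Y) = 18 (Function('s')(Y) = Mul(Add(-4, -5), -2) = Mul(-9, -2) = 18)
Mul(311, Function('s')(-5)) = Mul(311, 18) = 5598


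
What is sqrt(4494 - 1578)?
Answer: 54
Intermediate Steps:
sqrt(4494 - 1578) = sqrt(2916) = 54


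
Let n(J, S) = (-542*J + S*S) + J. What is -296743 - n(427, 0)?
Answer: -65736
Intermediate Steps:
n(J, S) = S**2 - 541*J (n(J, S) = (-542*J + S**2) + J = (S**2 - 542*J) + J = S**2 - 541*J)
-296743 - n(427, 0) = -296743 - (0**2 - 541*427) = -296743 - (0 - 231007) = -296743 - 1*(-231007) = -296743 + 231007 = -65736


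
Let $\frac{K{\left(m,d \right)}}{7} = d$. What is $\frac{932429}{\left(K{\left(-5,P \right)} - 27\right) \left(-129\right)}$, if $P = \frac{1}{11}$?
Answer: $\frac{10256719}{37410} \approx 274.17$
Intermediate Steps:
$P = \frac{1}{11} \approx 0.090909$
$K{\left(m,d \right)} = 7 d$
$\frac{932429}{\left(K{\left(-5,P \right)} - 27\right) \left(-129\right)} = \frac{932429}{\left(7 \cdot \frac{1}{11} - 27\right) \left(-129\right)} = \frac{932429}{\left(\frac{7}{11} - 27\right) \left(-129\right)} = \frac{932429}{\left(- \frac{290}{11}\right) \left(-129\right)} = \frac{932429}{\frac{37410}{11}} = 932429 \cdot \frac{11}{37410} = \frac{10256719}{37410}$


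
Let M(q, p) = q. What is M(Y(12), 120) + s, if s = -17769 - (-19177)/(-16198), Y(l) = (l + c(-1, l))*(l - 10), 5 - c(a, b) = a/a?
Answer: -287323103/16198 ≈ -17738.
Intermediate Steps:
c(a, b) = 4 (c(a, b) = 5 - a/a = 5 - 1*1 = 5 - 1 = 4)
Y(l) = (-10 + l)*(4 + l) (Y(l) = (l + 4)*(l - 10) = (4 + l)*(-10 + l) = (-10 + l)*(4 + l))
s = -287841439/16198 (s = -17769 - (-19177)*(-1)/16198 = -17769 - 1*19177/16198 = -17769 - 19177/16198 = -287841439/16198 ≈ -17770.)
M(Y(12), 120) + s = (-40 + 12**2 - 6*12) - 287841439/16198 = (-40 + 144 - 72) - 287841439/16198 = 32 - 287841439/16198 = -287323103/16198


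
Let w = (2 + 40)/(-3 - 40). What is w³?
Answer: -74088/79507 ≈ -0.93184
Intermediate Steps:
w = -42/43 (w = 42/(-43) = 42*(-1/43) = -42/43 ≈ -0.97674)
w³ = (-42/43)³ = -74088/79507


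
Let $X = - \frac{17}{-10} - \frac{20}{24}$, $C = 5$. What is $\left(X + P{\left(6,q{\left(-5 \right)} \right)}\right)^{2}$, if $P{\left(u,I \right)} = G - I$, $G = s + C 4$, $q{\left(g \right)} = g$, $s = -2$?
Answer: $\frac{128164}{225} \approx 569.62$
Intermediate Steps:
$G = 18$ ($G = -2 + 5 \cdot 4 = -2 + 20 = 18$)
$X = \frac{13}{15}$ ($X = \left(-17\right) \left(- \frac{1}{10}\right) - \frac{5}{6} = \frac{17}{10} - \frac{5}{6} = \frac{13}{15} \approx 0.86667$)
$P{\left(u,I \right)} = 18 - I$
$\left(X + P{\left(6,q{\left(-5 \right)} \right)}\right)^{2} = \left(\frac{13}{15} + \left(18 - -5\right)\right)^{2} = \left(\frac{13}{15} + \left(18 + 5\right)\right)^{2} = \left(\frac{13}{15} + 23\right)^{2} = \left(\frac{358}{15}\right)^{2} = \frac{128164}{225}$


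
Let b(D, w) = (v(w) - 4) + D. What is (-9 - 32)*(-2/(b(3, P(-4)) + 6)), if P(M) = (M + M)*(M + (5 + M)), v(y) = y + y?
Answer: 82/53 ≈ 1.5472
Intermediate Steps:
v(y) = 2*y
P(M) = 2*M*(5 + 2*M) (P(M) = (2*M)*(5 + 2*M) = 2*M*(5 + 2*M))
b(D, w) = -4 + D + 2*w (b(D, w) = (2*w - 4) + D = (-4 + 2*w) + D = -4 + D + 2*w)
(-9 - 32)*(-2/(b(3, P(-4)) + 6)) = (-9 - 32)*(-2/((-4 + 3 + 2*(2*(-4)*(5 + 2*(-4)))) + 6)) = -(-82)/((-4 + 3 + 2*(2*(-4)*(5 - 8))) + 6) = -(-82)/((-4 + 3 + 2*(2*(-4)*(-3))) + 6) = -(-82)/((-4 + 3 + 2*24) + 6) = -(-82)/((-4 + 3 + 48) + 6) = -(-82)/(47 + 6) = -(-82)/53 = -41*(-2/53) = 82/53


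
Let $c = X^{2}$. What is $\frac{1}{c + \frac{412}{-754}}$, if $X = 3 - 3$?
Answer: $- \frac{377}{206} \approx -1.8301$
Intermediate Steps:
$X = 0$
$c = 0$ ($c = 0^{2} = 0$)
$\frac{1}{c + \frac{412}{-754}} = \frac{1}{0 + \frac{412}{-754}} = \frac{1}{0 + 412 \left(- \frac{1}{754}\right)} = \frac{1}{0 - \frac{206}{377}} = \frac{1}{- \frac{206}{377}} = - \frac{377}{206}$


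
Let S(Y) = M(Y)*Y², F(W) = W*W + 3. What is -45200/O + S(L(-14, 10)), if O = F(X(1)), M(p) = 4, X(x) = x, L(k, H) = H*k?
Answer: 67100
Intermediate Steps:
F(W) = 3 + W² (F(W) = W² + 3 = 3 + W²)
O = 4 (O = 3 + 1² = 3 + 1 = 4)
S(Y) = 4*Y²
-45200/O + S(L(-14, 10)) = -45200/4 + 4*(10*(-14))² = -45200*¼ + 4*(-140)² = -11300 + 4*19600 = -11300 + 78400 = 67100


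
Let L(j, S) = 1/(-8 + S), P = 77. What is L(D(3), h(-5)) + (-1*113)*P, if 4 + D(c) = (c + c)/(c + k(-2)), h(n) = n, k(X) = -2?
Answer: -113114/13 ≈ -8701.1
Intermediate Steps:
D(c) = -4 + 2*c/(-2 + c) (D(c) = -4 + (c + c)/(c - 2) = -4 + (2*c)/(-2 + c) = -4 + 2*c/(-2 + c))
L(D(3), h(-5)) + (-1*113)*P = 1/(-8 - 5) - 1*113*77 = 1/(-13) - 113*77 = -1/13 - 8701 = -113114/13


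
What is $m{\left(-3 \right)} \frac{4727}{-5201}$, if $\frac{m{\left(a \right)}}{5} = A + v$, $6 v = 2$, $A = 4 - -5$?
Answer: $- \frac{94540}{2229} \approx -42.414$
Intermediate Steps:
$A = 9$ ($A = 4 + 5 = 9$)
$v = \frac{1}{3}$ ($v = \frac{1}{6} \cdot 2 = \frac{1}{3} \approx 0.33333$)
$m{\left(a \right)} = \frac{140}{3}$ ($m{\left(a \right)} = 5 \left(9 + \frac{1}{3}\right) = 5 \cdot \frac{28}{3} = \frac{140}{3}$)
$m{\left(-3 \right)} \frac{4727}{-5201} = \frac{140 \frac{4727}{-5201}}{3} = \frac{140 \cdot 4727 \left(- \frac{1}{5201}\right)}{3} = \frac{140}{3} \left(- \frac{4727}{5201}\right) = - \frac{94540}{2229}$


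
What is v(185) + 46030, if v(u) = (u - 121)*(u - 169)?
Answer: 47054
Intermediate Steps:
v(u) = (-169 + u)*(-121 + u) (v(u) = (-121 + u)*(-169 + u) = (-169 + u)*(-121 + u))
v(185) + 46030 = (20449 + 185² - 290*185) + 46030 = (20449 + 34225 - 53650) + 46030 = 1024 + 46030 = 47054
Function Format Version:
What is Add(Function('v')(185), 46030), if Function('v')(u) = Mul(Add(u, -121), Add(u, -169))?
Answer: 47054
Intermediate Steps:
Function('v')(u) = Mul(Add(-169, u), Add(-121, u)) (Function('v')(u) = Mul(Add(-121, u), Add(-169, u)) = Mul(Add(-169, u), Add(-121, u)))
Add(Function('v')(185), 46030) = Add(Add(20449, Pow(185, 2), Mul(-290, 185)), 46030) = Add(Add(20449, 34225, -53650), 46030) = Add(1024, 46030) = 47054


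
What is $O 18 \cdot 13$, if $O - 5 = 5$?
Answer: $2340$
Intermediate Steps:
$O = 10$ ($O = 5 + 5 = 10$)
$O 18 \cdot 13 = 10 \cdot 18 \cdot 13 = 180 \cdot 13 = 2340$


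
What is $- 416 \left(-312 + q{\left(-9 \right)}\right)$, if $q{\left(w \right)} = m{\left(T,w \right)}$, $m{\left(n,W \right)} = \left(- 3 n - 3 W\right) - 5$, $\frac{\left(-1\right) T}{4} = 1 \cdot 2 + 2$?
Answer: $100672$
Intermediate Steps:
$T = -16$ ($T = - 4 \left(1 \cdot 2 + 2\right) = - 4 \left(2 + 2\right) = \left(-4\right) 4 = -16$)
$m{\left(n,W \right)} = -5 - 3 W - 3 n$ ($m{\left(n,W \right)} = \left(- 3 W - 3 n\right) - 5 = -5 - 3 W - 3 n$)
$q{\left(w \right)} = 43 - 3 w$ ($q{\left(w \right)} = -5 - 3 w - -48 = -5 - 3 w + 48 = 43 - 3 w$)
$- 416 \left(-312 + q{\left(-9 \right)}\right) = - 416 \left(-312 + \left(43 - -27\right)\right) = - 416 \left(-312 + \left(43 + 27\right)\right) = - 416 \left(-312 + 70\right) = \left(-416\right) \left(-242\right) = 100672$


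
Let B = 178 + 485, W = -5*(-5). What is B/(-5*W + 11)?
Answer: -221/38 ≈ -5.8158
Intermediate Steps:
W = 25
B = 663
B/(-5*W + 11) = 663/(-5*25 + 11) = 663/(-125 + 11) = 663/(-114) = 663*(-1/114) = -221/38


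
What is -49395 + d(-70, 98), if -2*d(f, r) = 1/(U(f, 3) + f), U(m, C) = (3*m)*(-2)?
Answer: -34576501/700 ≈ -49395.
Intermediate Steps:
U(m, C) = -6*m
d(f, r) = 1/(10*f) (d(f, r) = -1/(2*(-6*f + f)) = -(-1/(5*f))/2 = -(-1)/(10*f) = 1/(10*f))
-49395 + d(-70, 98) = -49395 + (⅒)/(-70) = -49395 + (⅒)*(-1/70) = -49395 - 1/700 = -34576501/700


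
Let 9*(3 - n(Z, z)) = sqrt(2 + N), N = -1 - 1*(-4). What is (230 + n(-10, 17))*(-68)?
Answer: -15844 + 68*sqrt(5)/9 ≈ -15827.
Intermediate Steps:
N = 3 (N = -1 + 4 = 3)
n(Z, z) = 3 - sqrt(5)/9 (n(Z, z) = 3 - sqrt(2 + 3)/9 = 3 - sqrt(5)/9)
(230 + n(-10, 17))*(-68) = (230 + (3 - sqrt(5)/9))*(-68) = (233 - sqrt(5)/9)*(-68) = -15844 + 68*sqrt(5)/9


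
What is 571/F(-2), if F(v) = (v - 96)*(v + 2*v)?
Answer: 571/588 ≈ 0.97109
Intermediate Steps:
F(v) = 3*v*(-96 + v) (F(v) = (-96 + v)*(3*v) = 3*v*(-96 + v))
571/F(-2) = 571/((3*(-2)*(-96 - 2))) = 571/((3*(-2)*(-98))) = 571/588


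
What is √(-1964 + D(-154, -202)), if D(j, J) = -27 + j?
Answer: I*√2145 ≈ 46.314*I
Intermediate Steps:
√(-1964 + D(-154, -202)) = √(-1964 + (-27 - 154)) = √(-1964 - 181) = √(-2145) = I*√2145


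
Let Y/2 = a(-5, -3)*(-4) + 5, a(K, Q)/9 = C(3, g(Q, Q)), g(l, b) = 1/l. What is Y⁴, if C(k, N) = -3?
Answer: 2608757776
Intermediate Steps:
a(K, Q) = -27 (a(K, Q) = 9*(-3) = -27)
Y = 226 (Y = 2*(-27*(-4) + 5) = 2*(108 + 5) = 2*113 = 226)
Y⁴ = 226⁴ = 2608757776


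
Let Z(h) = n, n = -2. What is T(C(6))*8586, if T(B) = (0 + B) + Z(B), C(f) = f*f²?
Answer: 1837404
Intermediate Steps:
Z(h) = -2
C(f) = f³
T(B) = -2 + B (T(B) = (0 + B) - 2 = B - 2 = -2 + B)
T(C(6))*8586 = (-2 + 6³)*8586 = (-2 + 216)*8586 = 214*8586 = 1837404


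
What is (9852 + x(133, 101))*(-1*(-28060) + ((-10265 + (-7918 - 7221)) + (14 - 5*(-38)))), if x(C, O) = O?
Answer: 28465580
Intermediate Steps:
(9852 + x(133, 101))*(-1*(-28060) + ((-10265 + (-7918 - 7221)) + (14 - 5*(-38)))) = (9852 + 101)*(-1*(-28060) + ((-10265 + (-7918 - 7221)) + (14 - 5*(-38)))) = 9953*(28060 + ((-10265 - 15139) + (14 + 190))) = 9953*(28060 + (-25404 + 204)) = 9953*(28060 - 25200) = 9953*2860 = 28465580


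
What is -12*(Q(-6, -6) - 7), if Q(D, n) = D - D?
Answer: 84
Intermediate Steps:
Q(D, n) = 0
-12*(Q(-6, -6) - 7) = -12*(0 - 7) = -12*(-7) = 84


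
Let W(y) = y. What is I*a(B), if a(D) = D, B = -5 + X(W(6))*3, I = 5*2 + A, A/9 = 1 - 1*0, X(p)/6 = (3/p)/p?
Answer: -133/2 ≈ -66.500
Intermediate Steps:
X(p) = 18/p² (X(p) = 6*((3/p)/p) = 6*(3/p²) = 18/p²)
A = 9 (A = 9*(1 - 1*0) = 9*(1 + 0) = 9*1 = 9)
I = 19 (I = 5*2 + 9 = 10 + 9 = 19)
B = -7/2 (B = -5 + (18/6²)*3 = -5 + (18*(1/36))*3 = -5 + (½)*3 = -5 + 3/2 = -7/2 ≈ -3.5000)
I*a(B) = 19*(-7/2) = -133/2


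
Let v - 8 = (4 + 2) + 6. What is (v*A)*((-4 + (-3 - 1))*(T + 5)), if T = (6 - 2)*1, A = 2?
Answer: -2880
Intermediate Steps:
T = 4 (T = 4*1 = 4)
v = 20 (v = 8 + ((4 + 2) + 6) = 8 + (6 + 6) = 8 + 12 = 20)
(v*A)*((-4 + (-3 - 1))*(T + 5)) = (20*2)*((-4 + (-3 - 1))*(4 + 5)) = 40*((-4 - 4)*9) = 40*(-8*9) = 40*(-72) = -2880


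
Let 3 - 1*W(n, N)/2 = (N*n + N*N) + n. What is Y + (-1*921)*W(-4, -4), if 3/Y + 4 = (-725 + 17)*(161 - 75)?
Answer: 2804076597/60892 ≈ 46050.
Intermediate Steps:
W(n, N) = 6 - 2*n - 2*N² - 2*N*n (W(n, N) = 6 - 2*((N*n + N*N) + n) = 6 - 2*((N*n + N²) + n) = 6 - 2*((N² + N*n) + n) = 6 - 2*(n + N² + N*n) = 6 + (-2*n - 2*N² - 2*N*n) = 6 - 2*n - 2*N² - 2*N*n)
Y = -3/60892 (Y = 3/(-4 + (-725 + 17)*(161 - 75)) = 3/(-4 - 708*86) = 3/(-4 - 60888) = 3/(-60892) = 3*(-1/60892) = -3/60892 ≈ -4.9268e-5)
Y + (-1*921)*W(-4, -4) = -3/60892 + (-1*921)*(6 - 2*(-4) - 2*(-4)² - 2*(-4)*(-4)) = -3/60892 - 921*(6 + 8 - 2*16 - 32) = -3/60892 - 921*(6 + 8 - 32 - 32) = -3/60892 - 921*(-50) = -3/60892 + 46050 = 2804076597/60892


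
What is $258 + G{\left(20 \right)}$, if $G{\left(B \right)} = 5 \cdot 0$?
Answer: $258$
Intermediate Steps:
$G{\left(B \right)} = 0$
$258 + G{\left(20 \right)} = 258 + 0 = 258$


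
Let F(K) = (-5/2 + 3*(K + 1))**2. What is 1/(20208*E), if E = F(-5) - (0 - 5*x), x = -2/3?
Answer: 1/4181372 ≈ 2.3916e-7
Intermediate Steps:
x = -2/3 (x = -2*1/3 = -2/3 ≈ -0.66667)
F(K) = (1/2 + 3*K)**2 (F(K) = (-5*1/2 + 3*(1 + K))**2 = (-5/2 + (3 + 3*K))**2 = (1/2 + 3*K)**2)
E = 2483/12 (E = (1 + 6*(-5))**2/4 - (0 - 5*(-2/3)) = (1 - 30)**2/4 - (0 + 10/3) = (1/4)*(-29)**2 - 1*10/3 = (1/4)*841 - 10/3 = 841/4 - 10/3 = 2483/12 ≈ 206.92)
1/(20208*E) = 1/(20208*(2483/12)) = 1/4181372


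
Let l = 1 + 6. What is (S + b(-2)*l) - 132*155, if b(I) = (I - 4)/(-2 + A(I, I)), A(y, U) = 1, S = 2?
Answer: -20416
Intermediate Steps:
l = 7
b(I) = 4 - I (b(I) = (I - 4)/(-2 + 1) = (-4 + I)/(-1) = (-4 + I)*(-1) = 4 - I)
(S + b(-2)*l) - 132*155 = (2 + (4 - 1*(-2))*7) - 132*155 = (2 + (4 + 2)*7) - 20460 = (2 + 6*7) - 20460 = (2 + 42) - 20460 = 44 - 20460 = -20416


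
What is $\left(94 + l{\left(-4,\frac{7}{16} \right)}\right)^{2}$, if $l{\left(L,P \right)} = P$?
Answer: $\frac{2283121}{256} \approx 8918.4$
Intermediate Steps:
$\left(94 + l{\left(-4,\frac{7}{16} \right)}\right)^{2} = \left(94 + \frac{7}{16}\right)^{2} = \left(\frac{1511}{16}\right)^{2} = \frac{2283121}{256}$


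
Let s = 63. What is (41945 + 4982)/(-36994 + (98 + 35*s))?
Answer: -46927/34691 ≈ -1.3527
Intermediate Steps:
(41945 + 4982)/(-36994 + (98 + 35*s)) = (41945 + 4982)/(-36994 + (98 + 35*63)) = 46927/(-36994 + (98 + 2205)) = 46927/(-36994 + 2303) = 46927/(-34691) = 46927*(-1/34691) = -46927/34691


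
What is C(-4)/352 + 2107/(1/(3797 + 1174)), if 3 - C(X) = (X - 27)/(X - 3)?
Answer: 12903841099/1232 ≈ 1.0474e+7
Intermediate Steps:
C(X) = 3 - (-27 + X)/(-3 + X) (C(X) = 3 - (X - 27)/(X - 3) = 3 - (-27 + X)/(-3 + X))
C(-4)/352 + 2107/(1/(3797 + 1174)) = (2*(9 - 4)/(-3 - 4))/352 + 2107/(1/(3797 + 1174)) = (2*5/(-7))*(1/352) + 2107/(1/4971) = (2*(-1/7)*5)*(1/352) + 2107/(1/4971) = -10/7*1/352 + 2107*4971 = -5/1232 + 10473897 = 12903841099/1232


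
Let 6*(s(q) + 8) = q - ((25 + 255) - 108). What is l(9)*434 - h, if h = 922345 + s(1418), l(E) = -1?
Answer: -2768936/3 ≈ -9.2298e+5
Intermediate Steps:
s(q) = -110/3 + q/6 (s(q) = -8 + (q - ((25 + 255) - 108))/6 = -8 + (q - (280 - 108))/6 = -8 + (q - 1*172)/6 = -8 + (q - 172)/6 = -8 + (-172 + q)/6 = -8 + (-86/3 + q/6) = -110/3 + q/6)
h = 2767634/3 (h = 922345 + (-110/3 + (⅙)*1418) = 922345 + (-110/3 + 709/3) = 922345 + 599/3 = 2767634/3 ≈ 9.2255e+5)
l(9)*434 - h = -1*434 - 1*2767634/3 = -434 - 2767634/3 = -2768936/3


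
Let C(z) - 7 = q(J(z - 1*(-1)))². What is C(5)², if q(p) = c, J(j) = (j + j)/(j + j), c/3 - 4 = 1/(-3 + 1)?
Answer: 219961/16 ≈ 13748.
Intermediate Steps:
c = 21/2 (c = 12 + 3/(-3 + 1) = 12 + 3/(-2) = 12 + 3*(-½) = 12 - 3/2 = 21/2 ≈ 10.500)
J(j) = 1 (J(j) = (2*j)/((2*j)) = (2*j)*(1/(2*j)) = 1)
q(p) = 21/2
C(z) = 469/4 (C(z) = 7 + (21/2)² = 7 + 441/4 = 469/4)
C(5)² = (469/4)² = 219961/16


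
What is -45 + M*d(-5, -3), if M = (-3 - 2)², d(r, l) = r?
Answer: -170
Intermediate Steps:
M = 25 (M = (-5)² = 25)
-45 + M*d(-5, -3) = -45 + 25*(-5) = -45 - 125 = -170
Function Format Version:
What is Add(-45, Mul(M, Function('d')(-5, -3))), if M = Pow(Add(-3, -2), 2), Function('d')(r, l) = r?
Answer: -170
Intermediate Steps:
M = 25 (M = Pow(-5, 2) = 25)
Add(-45, Mul(M, Function('d')(-5, -3))) = Add(-45, Mul(25, -5)) = Add(-45, -125) = -170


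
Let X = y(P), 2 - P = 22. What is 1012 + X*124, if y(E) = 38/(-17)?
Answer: 12492/17 ≈ 734.82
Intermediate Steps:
P = -20 (P = 2 - 1*22 = 2 - 22 = -20)
y(E) = -38/17 (y(E) = 38*(-1/17) = -38/17)
X = -38/17 ≈ -2.2353
1012 + X*124 = 1012 - 38/17*124 = 1012 - 4712/17 = 12492/17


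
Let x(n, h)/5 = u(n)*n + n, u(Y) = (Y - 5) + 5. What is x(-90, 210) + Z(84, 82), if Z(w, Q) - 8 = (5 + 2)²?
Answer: 40107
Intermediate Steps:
u(Y) = Y (u(Y) = (-5 + Y) + 5 = Y)
x(n, h) = 5*n + 5*n² (x(n, h) = 5*(n*n + n) = 5*(n² + n) = 5*(n + n²) = 5*n + 5*n²)
Z(w, Q) = 57 (Z(w, Q) = 8 + (5 + 2)² = 8 + 7² = 8 + 49 = 57)
x(-90, 210) + Z(84, 82) = 5*(-90)*(1 - 90) + 57 = 5*(-90)*(-89) + 57 = 40050 + 57 = 40107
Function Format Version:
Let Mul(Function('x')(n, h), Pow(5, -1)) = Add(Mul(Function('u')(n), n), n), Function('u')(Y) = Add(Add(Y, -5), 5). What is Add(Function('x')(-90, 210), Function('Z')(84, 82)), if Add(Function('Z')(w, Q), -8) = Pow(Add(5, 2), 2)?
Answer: 40107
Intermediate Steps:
Function('u')(Y) = Y (Function('u')(Y) = Add(Add(-5, Y), 5) = Y)
Function('x')(n, h) = Add(Mul(5, n), Mul(5, Pow(n, 2))) (Function('x')(n, h) = Mul(5, Add(Mul(n, n), n)) = Mul(5, Add(Pow(n, 2), n)) = Mul(5, Add(n, Pow(n, 2))) = Add(Mul(5, n), Mul(5, Pow(n, 2))))
Function('Z')(w, Q) = 57 (Function('Z')(w, Q) = Add(8, Pow(Add(5, 2), 2)) = Add(8, Pow(7, 2)) = Add(8, 49) = 57)
Add(Function('x')(-90, 210), Function('Z')(84, 82)) = Add(Mul(5, -90, Add(1, -90)), 57) = Add(Mul(5, -90, -89), 57) = Add(40050, 57) = 40107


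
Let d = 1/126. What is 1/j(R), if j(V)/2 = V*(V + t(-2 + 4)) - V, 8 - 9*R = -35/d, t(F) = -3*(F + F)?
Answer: 81/38003636 ≈ 2.1314e-6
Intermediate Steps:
t(F) = -6*F
d = 1/126 (d = 1*(1/126) = 1/126 ≈ 0.0079365)
R = 4418/9 (R = 8/9 - (-35)/(9*1/126) = 8/9 - (-35)*126/9 = 8/9 - ⅑*(-4410) = 8/9 + 490 = 4418/9 ≈ 490.89)
j(V) = -2*V + 2*V*(-12 + V) (j(V) = 2*(V*(V - 6*(-2 + 4)) - V) = 2*(V*(V - 6*2) - V) = 2*(V*(V - 12) - V) = 2*(V*(-12 + V) - V) = 2*(-V + V*(-12 + V)) = -2*V + 2*V*(-12 + V))
1/j(R) = 1/(2*(4418/9)*(-13 + 4418/9)) = 1/(2*(4418/9)*(4301/9)) = 1/(38003636/81) = 81/38003636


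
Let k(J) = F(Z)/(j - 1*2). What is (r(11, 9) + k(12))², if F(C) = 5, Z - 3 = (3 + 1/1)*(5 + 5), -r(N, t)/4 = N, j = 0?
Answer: 8649/4 ≈ 2162.3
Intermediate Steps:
r(N, t) = -4*N
Z = 43 (Z = 3 + (3 + 1/1)*(5 + 5) = 3 + (3 + 1)*10 = 3 + 4*10 = 3 + 40 = 43)
k(J) = -5/2 (k(J) = 5/(0 - 1*2) = 5/(0 - 2) = 5/(-2) = 5*(-½) = -5/2)
(r(11, 9) + k(12))² = (-4*11 - 5/2)² = (-44 - 5/2)² = (-93/2)² = 8649/4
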